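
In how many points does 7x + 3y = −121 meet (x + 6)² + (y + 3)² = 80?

0

Substituting the line into the circle gives 58x² + 1676x + 12148 = 0.
Δ = 2808976 − 2818336 = −9360.
No real roots: the line does not meet the circle.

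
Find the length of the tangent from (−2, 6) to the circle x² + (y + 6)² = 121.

With centre O = (0, −6), |OP|² = 148 and r² = 121.
The tangent meets the radius at right angles, so tangent² = |PO|² − r² = 148 − 121 = 27.

3√3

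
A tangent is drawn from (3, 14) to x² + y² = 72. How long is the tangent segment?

√133

Centre (0, 0), r² = 72. |PO|² = (3)² + (14)² = 205.
Power of the point: PT² = |PO|² − r² = 133, so PT = √133.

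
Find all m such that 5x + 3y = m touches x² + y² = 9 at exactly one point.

For a tangent, require d(centre, line) = r = 3.
|5·0 + 3·0 − m| / √34 = 3
|m| = 3√34.

m = ±3√34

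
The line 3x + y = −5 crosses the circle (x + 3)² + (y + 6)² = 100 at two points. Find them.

(−3, 4) and (3, −14)

Express y = −3x − 5 and substitute into the circle:
10x² − 90 = 0  ⟹  x² − 9 = 0
x = 3 or x = −3, giving (3, −14) and (−3, 4).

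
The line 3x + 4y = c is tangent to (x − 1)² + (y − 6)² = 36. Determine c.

For a tangent, require d(centre, line) = r = 6.
|3·1 + 4·6 − c| / √25 = 6
|c − (27)| = 6·5, so c = 57 or c = −3.

c = −3 or c = 57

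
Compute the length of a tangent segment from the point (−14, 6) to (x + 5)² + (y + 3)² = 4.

Centre (−5, −3), r² = 4. |PO|² = (−9)² + (9)² = 162.
Power of the point: PT² = |PO|² − r² = 158, so PT = √158.

√158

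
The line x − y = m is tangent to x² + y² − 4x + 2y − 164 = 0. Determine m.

m = 3 ± 13√2

Tangency holds when the distance from the centre (2, −1) to the line equals the radius 13:
|1·2 − 1·(−1) − m| / √2 = 13
|m − (3)| = 13√2.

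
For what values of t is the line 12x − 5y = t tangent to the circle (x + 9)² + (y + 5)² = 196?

t = −265 or t = 99

For a tangent, require d(centre, line) = r = 14.
|12·(−9) − 5·(−5) − t| / √169 = 14
|t − (−83)| = 14·13, so t = 99 or t = −265.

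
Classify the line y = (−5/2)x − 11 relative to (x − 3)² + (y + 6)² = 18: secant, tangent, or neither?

neither

Substituting the line into the circle gives 29x² + 76x + 64 = 0.
Δ = 5776 − 7424 = −1648.
No real roots: the line does not meet the circle.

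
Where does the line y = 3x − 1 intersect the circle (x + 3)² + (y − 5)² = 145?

(−2, −7) and (5, 14)

Express y = 3x − 1 and substitute into the circle:
10x² − 30x − 100 = 0  ⟹  x² − 3x − 10 = 0
x = 5 or x = −2, giving (5, 14) and (−2, −7).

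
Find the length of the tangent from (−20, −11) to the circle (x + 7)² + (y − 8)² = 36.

√494

The centre is (−7, 8) and r = 6. The square of the distance from P to the centre is 169 + 361 = 530.
By the tangent–radius right angle, tangent length = √(|PO|² − r²) = √494.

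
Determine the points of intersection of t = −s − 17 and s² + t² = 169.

Substitute t = −s − 17:
2s² + 34s + 120 = 0  ⟹  s² + 17s + 60 = 0
s = −5 or s = −12, giving (−5, −12) and (−12, −5).

(−12, −5) and (−5, −12)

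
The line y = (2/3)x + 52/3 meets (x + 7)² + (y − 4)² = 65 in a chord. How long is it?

2√13

Centre (−7, 4), r² = 65. Perpendicular distance d from centre to line = |26| / √13 = 26/√13.
Half the chord is √(r² − d²) = √(13), so the full chord is 2√13.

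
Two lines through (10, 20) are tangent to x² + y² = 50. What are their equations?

x − y = −10 and 7x − y = 50

Write the tangent as mx − y + (20 − m·(10)) = 0 and set its distance from the centre to 5√2:
[m·(−10) − (−20)]² = 50(m² + 1)
m² − 8m + 7 = 0, so m = 1 or m = 7.
Through (10, 20) these give x − y = −10 and 7x − y = 50.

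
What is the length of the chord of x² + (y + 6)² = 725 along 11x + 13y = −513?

√290

The distance from (0, −6) to the line is 435/√290, and r² = 725.
Chord = 2√(r² − d²) = 2·√(145/2) = √290.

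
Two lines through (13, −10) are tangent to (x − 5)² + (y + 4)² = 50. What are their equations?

A line y − (−10) = m(x − (13)) is tangent when its distance from (5, −4) is 5√2:
(−8m − (6))² = 50(m² + 1)
7m² + 48m − 7 = 0, so m = −7 or m = 1/7.
Through (13, −10) these give 7x + y = 81 and x − 7y = 83.

7x + y = 81 and x − 7y = 83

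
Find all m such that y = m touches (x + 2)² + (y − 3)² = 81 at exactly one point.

m = −6 or m = 12

Tangency holds when the distance from the centre (−2, 3) to the line equals the radius 9:
|0·(−2) + 1·3 − m| / √1 = 9
|m − (3)| = 9, so m = 12 or m = −6.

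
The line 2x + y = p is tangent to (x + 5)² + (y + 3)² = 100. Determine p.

p = −13 ± 10√5

Tangency holds when the distance from the centre (−5, −3) to the line equals the radius 10:
|2·(−5) + 1·(−3) − p| / √5 = 10
|p − (−13)| = 10√5.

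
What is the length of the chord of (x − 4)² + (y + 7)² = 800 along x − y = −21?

24√2

Centre (4, −7), r² = 800. Perpendicular distance d from centre to line = |32| / √2 = 32/√2.
Chord = 2√(r² − d²) = 2·√(288) = 24√2.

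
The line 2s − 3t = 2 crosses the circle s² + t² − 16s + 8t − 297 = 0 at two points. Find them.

Substitute t = (−2 + 2s)/3:
13s² − 104s − 2717 = 0  ⟹  s² − 8s − 209 = 0
s = 19 or s = −11, giving (19, 12) and (−11, −8).

(−11, −8) and (19, 12)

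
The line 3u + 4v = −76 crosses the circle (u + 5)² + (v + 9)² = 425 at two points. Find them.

From the line, v = (−76 − 3u)/4. Substituting:
25u² + 400u − 4800 = 0  ⟹  u² + 16u − 192 = 0
u = 8 or u = −24, giving (8, −25) and (−24, −1).

(−24, −1) and (8, −25)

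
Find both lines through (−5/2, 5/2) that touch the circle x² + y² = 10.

3x − y = −10 and x − 3y = −10

Let a tangent through (−5/2, 5/2) have slope m. Its distance from (0, 0) must equal √10:
[m·(5/2) − (−5/2)]² = 10(m² + 1)
3m² − 10m + 3 = 0, so m = 3 or m = 1/3.
Through (−5/2, 5/2) these give 3x − y = −10 and x − 3y = −10.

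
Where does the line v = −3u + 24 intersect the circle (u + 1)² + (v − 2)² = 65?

(6, 6) and (7, 3)

Express v = −3u + 24 and substitute into the circle:
10u² − 130u + 420 = 0  ⟹  u² − 13u + 42 = 0
u = 7 or u = 6, giving (7, 3) and (6, 6).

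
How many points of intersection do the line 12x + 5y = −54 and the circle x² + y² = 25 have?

2

Substituting the line into the circle gives 169x² + 1296x + 2291 = 0.
Δ = 1679616 − 1548716 = 130900.
Two real roots: the line is a secant.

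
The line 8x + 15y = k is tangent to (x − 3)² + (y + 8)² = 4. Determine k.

k = −130 or k = −62

For a tangent, require d(centre, line) = r = 2.
|8·3 + 15·(−8) − k| / √289 = 2
|k − (−96)| = 2·17, so k = −62 or k = −130.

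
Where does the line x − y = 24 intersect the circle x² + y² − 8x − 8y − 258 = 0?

(15, −9) and (17, −7)

From the line, y = x − 24. Substituting:
2x² − 64x + 510 = 0  ⟹  x² − 32x + 255 = 0
x = 17 or x = 15, giving (17, −7) and (15, −9).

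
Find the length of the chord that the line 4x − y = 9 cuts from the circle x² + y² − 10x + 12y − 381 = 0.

The distance from (5, −6) to the line is 17/√17, and r² = 442.
Chord = 2√(r² − d²) = 2·√(425) = 10√17.

10√17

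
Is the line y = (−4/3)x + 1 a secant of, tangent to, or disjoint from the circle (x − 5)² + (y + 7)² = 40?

secant

Substituting the line into the circle gives 25x² − 282x + 441 = 0.
Discriminant = (−282)² − 4·25·(441) = 35424 > 0.
Two real roots: the line is a secant.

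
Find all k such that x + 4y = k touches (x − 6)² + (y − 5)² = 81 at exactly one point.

k = 26 ± 9√17

For a tangent, require d(centre, line) = r = 9.
|1·6 + 4·5 − k| / √17 = 9
|k − (26)| = 9√17.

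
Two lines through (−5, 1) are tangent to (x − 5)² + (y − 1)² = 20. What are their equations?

Write the tangent as mx − y + (1 − m·(−5)) = 0 and set its distance from the centre to 2√5:
[m·(10) − (0)]² = 20(m² + 1)
4m² − 1 = 0, so m = 1/2 or m = −1/2.
With m = 1/2: x − 2y = −7. With m = −1/2: x + 2y = −3.

x − 2y = −7 and x + 2y = −3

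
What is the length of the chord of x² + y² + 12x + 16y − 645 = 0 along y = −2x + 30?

Express y = −2x + 30 and substitute into the circle:
5x² − 140x + 735 = 0  ⟹  x² − 28x + 147 = 0
x = 21 or x = 7, giving (21, −12) and (7, 16).
Chord length = distance between (21, −12) and (7, 16) = √980 = 14√5.

14√5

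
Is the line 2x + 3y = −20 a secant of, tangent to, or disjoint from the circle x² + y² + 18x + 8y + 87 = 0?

Substituting the line into the circle gives 13x² + 194x + 703 = 0.
Δ = 37636 − 36556 = 1080.
Two real roots: the line is a secant.

secant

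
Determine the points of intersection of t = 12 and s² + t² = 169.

(−5, 12) and (5, 12)

Substitute t = 12:
s² − 25 = 0
s = 5 or s = −5, giving (5, 12) and (−5, 12).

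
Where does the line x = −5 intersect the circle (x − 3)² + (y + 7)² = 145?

The line gives x = −5. Substituting into the circle:
y² + 14y − 32 = 0
y = 2 or y = −16, giving (−5, 2) and (−5, −16).

(−5, −16) and (−5, 2)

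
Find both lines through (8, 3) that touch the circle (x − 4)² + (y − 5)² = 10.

Write the tangent as mx − y + (3 − m·(8)) = 0 and set its distance from the centre to √10:
[m·(−4) − (2)]² = 10(m² + 1)
3m² + 8m − 3 = 0, so m = 1/3 or m = −3.
Through (8, 3) these give x − 3y = −1 and 3x + y = 27.

x − 3y = −1 and 3x + y = 27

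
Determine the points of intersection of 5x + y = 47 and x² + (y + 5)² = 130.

Express y = −5x + 47 and substitute into the circle:
26x² − 520x + 2574 = 0  ⟹  x² − 20x + 99 = 0
x = 11 or x = 9, giving (11, −8) and (9, 2).

(9, 2) and (11, −8)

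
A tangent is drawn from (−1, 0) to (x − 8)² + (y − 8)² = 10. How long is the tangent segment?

The centre is (8, 8) and r = √10. The square of the distance from P to the centre is 81 + 64 = 145.
Power of the point: PT² = |PO|² − r² = 135, so PT = 3√15.

3√15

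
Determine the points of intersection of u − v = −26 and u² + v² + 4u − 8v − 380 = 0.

Express v = u + 26 and substitute into the circle:
2u² + 48u + 88 = 0  ⟹  u² + 24u + 44 = 0
u = −2 or u = −22, giving (−2, 24) and (−22, 4).

(−22, 4) and (−2, 24)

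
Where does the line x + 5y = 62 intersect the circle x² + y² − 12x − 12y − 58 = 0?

Express y = (62 − x)/5 and substitute into the circle:
26x² − 364x − 1326 = 0  ⟹  x² − 14x − 51 = 0
x = 17 or x = −3, giving (17, 9) and (−3, 13).

(−3, 13) and (17, 9)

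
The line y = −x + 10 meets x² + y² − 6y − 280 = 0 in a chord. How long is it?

Centre (0, 3), r² = 289. Perpendicular distance d from centre to line = |−7| / √2 = 7/√2.
Half the chord is √(r² − d²) = √(529/2), so the full chord is 23√2.

23√2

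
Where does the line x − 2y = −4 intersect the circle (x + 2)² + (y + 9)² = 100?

(−10, −3) and (−2, 1)

From the line, y = (4 + x)/2. Substituting:
5x² + 60x + 100 = 0  ⟹  x² + 12x + 20 = 0
x = −2 or x = −10, giving (−2, 1) and (−10, −3).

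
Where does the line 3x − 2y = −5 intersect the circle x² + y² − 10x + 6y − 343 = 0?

(−11, −14) and (9, 16)

From the line, y = (5 + 3x)/2. Substituting:
13x² + 26x − 1287 = 0  ⟹  x² + 2x − 99 = 0
x = 9 or x = −11, giving (9, 16) and (−11, −14).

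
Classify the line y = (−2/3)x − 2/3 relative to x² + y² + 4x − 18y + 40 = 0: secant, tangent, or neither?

neither

Substituting the line into the circle gives 13x² + 152x + 472 = 0.
Δ = 23104 − 24544 = −1440.
No real roots: the line does not meet the circle.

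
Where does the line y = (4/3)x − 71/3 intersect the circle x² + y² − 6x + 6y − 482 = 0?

(−1, −25) and (23, 7)

Substitute y = (−71 + 4x)/3:
25x² − 550x − 575 = 0  ⟹  x² − 22x − 23 = 0
x = 23 or x = −1, giving (23, 7) and (−1, −25).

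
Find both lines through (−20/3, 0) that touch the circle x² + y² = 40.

Write the tangent as mx − y + (0 − m·(−20/3)) = 0 and set its distance from the centre to 2√10:
[m·(20/3) − (0)]² = 40(m² + 1)
m² − 9 = 0, so m = −3 or m = 3.
Through (−20/3, 0) these give 3x + y = −20 and 3x − y = −20.

3x + y = −20 and 3x − y = −20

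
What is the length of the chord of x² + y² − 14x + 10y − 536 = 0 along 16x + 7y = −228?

2√305

The distance from (7, −5) to the line is 305/√305, and r² = 610.
Chord = 2√(r² − d²) = 2·√(305) = 2√305.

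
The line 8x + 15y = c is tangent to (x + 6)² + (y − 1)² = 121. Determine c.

The line touches the circle iff its distance from (−6, 1) is 11:
|8·(−6) + 15·1 − c| / √289 = 11
|c − (−33)| = 11·17, so c = 154 or c = −220.

c = −220 or c = 154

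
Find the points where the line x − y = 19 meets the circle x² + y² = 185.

Express y = x − 19 and substitute into the circle:
2x² − 38x + 176 = 0  ⟹  x² − 19x + 88 = 0
x = 11 or x = 8, giving (11, −8) and (8, −11).

(8, −11) and (11, −8)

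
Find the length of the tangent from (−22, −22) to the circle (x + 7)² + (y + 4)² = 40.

With centre O = (−7, −4), |OP|² = 549 and r² = 40.
The tangent meets the radius at right angles, so tangent² = |PO|² − r² = 549 − 40 = 509.

√509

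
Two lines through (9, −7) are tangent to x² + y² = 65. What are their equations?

A line y − (−7) = m(x − (9)) is tangent when its distance from (0, 0) is √65:
(−9m − (7))² = 65(m² + 1)
8m² + 63m − 8 = 0, so m = 1/8 or m = −8.
With m = 1/8: x − 8y = 65. With m = −8: 8x + y = 65.

x − 8y = 65 and 8x + y = 65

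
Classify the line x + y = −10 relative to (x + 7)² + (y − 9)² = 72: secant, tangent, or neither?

d² = (1·(−7) + 1·9 − (−10))²/2 = 72; r² = 72.
Since d² = r², the line is tangent.

tangent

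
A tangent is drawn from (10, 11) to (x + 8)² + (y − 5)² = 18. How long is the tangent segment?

With centre O = (−8, 5), |OP|² = 360 and r² = 18.
By the tangent–radius right angle, tangent length = √(|PO|² − r²) = √342 = 3√38.

3√38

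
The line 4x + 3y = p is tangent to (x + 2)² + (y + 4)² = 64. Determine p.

For a tangent, require d(centre, line) = r = 8.
|4·(−2) + 3·(−4) − p| / √25 = 8
|p − (−20)| = 8·5, so p = 20 or p = −60.

p = −60 or p = 20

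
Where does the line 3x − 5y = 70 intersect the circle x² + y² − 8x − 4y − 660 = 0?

From the line, y = (−70 + 3x)/5. Substituting:
34x² − 680x − 10200 = 0  ⟹  x² − 20x − 300 = 0
x = 30 or x = −10, giving (30, 4) and (−10, −20).

(−10, −20) and (30, 4)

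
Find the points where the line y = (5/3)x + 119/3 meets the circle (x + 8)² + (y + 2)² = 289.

(−25, −2) and (−16, 13)

From the line, y = (119 + 5x)/3. Substituting:
34x² + 1394x + 13600 = 0  ⟹  x² + 41x + 400 = 0
x = −16 or x = −25, giving (−16, 13) and (−25, −2).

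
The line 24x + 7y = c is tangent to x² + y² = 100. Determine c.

c = −250 or c = 250

The line touches the circle iff its distance from (0, 0) is 10:
|24·0 + 7·0 − c| / √625 = 10
|c| = 10·25, so c = 250 or c = −250.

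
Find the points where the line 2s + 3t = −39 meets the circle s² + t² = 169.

Express t = (−39 − 2s)/3 and substitute into the circle:
13s² + 156s = 0  ⟹  s² + 12s = 0
s = 0 or s = −12, giving (0, −13) and (−12, −5).

(−12, −5) and (0, −13)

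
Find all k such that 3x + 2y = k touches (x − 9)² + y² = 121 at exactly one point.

k = 27 ± 11√13

For a tangent, require d(centre, line) = r = 11.
|3·9 + 2·0 − k| / √13 = 11
|k − (27)| = 11√13.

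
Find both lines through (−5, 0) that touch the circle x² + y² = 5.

x + 2y = −5 and x − 2y = −5

A line y − (0) = m(x − (−5)) is tangent when its distance from (0, 0) is √5:
[m·(5) − (0)]² = 5(m² + 1)
4m² − 1 = 0, so m = −1/2 or m = 1/2.
With m = −1/2: x + 2y = −5. With m = 1/2: x − 2y = −5.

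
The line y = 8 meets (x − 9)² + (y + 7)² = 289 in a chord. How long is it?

16

From the line, y = 8. Substituting:
x² − 18x + 17 = 0
x = 17 or x = 1, giving (17, 8) and (1, 8).
Chord length = distance between (17, 8) and (1, 8) = √256 = 16.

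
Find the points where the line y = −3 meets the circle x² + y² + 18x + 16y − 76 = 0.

Substitute y = −3:
x² + 18x − 115 = 0
x = 5 or x = −23, giving (5, −3) and (−23, −3).

(−23, −3) and (5, −3)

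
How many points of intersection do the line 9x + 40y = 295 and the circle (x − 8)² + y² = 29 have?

d² = (9·8 + 40·0 − (295))²/1681 = 49729/1681; r² = 29.
Since d² > r², the line lies outside the circle.

0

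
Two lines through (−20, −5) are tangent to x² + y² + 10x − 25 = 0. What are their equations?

x − y = −15 and x + 7y = −55

Let a tangent through (−20, −5) have slope m. Its distance from (−5, 0) must equal 5√2:
[m·(15) − (5)]² = 50(m² + 1)
7m² − 6m − 1 = 0, so m = 1 or m = −1/7.
Through (−20, −5) these give x − y = −15 and x + 7y = −55.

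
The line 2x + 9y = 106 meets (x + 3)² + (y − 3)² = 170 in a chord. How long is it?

Express y = (106 − 2x)/9 and substitute into the circle:
85x² + 170x − 6800 = 0  ⟹  x² + 2x − 80 = 0
x = 8 or x = −10, giving (8, 10) and (−10, 14).
|(8, 10) − (−10, 14)| = √((18)² + (−4)²) = 2√85.

2√85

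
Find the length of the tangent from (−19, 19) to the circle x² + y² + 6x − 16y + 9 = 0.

With centre O = (−3, 8), |OP|² = 377 and r² = 64.
By the tangent–radius right angle, tangent length = √(|PO|² − r²) = √313.

√313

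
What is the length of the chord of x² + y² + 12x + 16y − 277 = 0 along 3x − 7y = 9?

From the line, y = (−9 + 3x)/7. Substituting:
58x² + 870x − 14500 = 0  ⟹  x² + 15x − 250 = 0
x = 10 or x = −25, giving (10, 3) and (−25, −12).
Chord length = distance between (10, 3) and (−25, −12) = √1450 = 5√58.

5√58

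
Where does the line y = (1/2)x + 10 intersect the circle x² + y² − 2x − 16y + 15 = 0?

(−6, 7) and (6, 13)

From the line, y = (20 + x)/2. Substituting:
5x² − 180 = 0  ⟹  x² − 36 = 0
x = 6 or x = −6, giving (6, 13) and (−6, 7).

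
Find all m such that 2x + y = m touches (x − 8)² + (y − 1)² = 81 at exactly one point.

m = 17 ± 9√5

Tangency holds when the distance from the centre (8, 1) to the line equals the radius 9:
|2·8 + 1·1 − m| / √5 = 9
|m − (17)| = 9√5.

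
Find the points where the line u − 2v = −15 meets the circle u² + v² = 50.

Substitute v = (15 + u)/2:
5u² + 30u + 25 = 0  ⟹  u² + 6u + 5 = 0
u = −1 or u = −5, giving (−1, 7) and (−5, 5).

(−5, 5) and (−1, 7)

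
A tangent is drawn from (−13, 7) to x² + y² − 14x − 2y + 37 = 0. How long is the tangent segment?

3√47

The centre is (7, 1) and r = √13. The square of the distance from P to the centre is 400 + 36 = 436.
The tangent meets the radius at right angles, so tangent² = |PO|² − r² = 436 − 13 = 423.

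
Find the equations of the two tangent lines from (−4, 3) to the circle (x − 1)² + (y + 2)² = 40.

3x − y = −15 and x − 3y = −13

A line y − (3) = m(x − (−4)) is tangent when its distance from (1, −2) is 2√10:
[m·(5) − (−5)]² = 40(m² + 1)
3m² − 10m + 3 = 0, so m = 3 or m = 1/3.
With m = 3: 3x − y = −15. With m = 1/3: x − 3y = −13.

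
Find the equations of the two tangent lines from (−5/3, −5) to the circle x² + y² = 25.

A line y − (−5) = m(x − (−5/3)) is tangent when its distance from (0, 0) is 5:
(5/3m − (5))² = 25(m² + 1)
4m² + 3m = 0, so m = 0 or m = −3/4.
With m = 0: y = −5. With m = −3/4: 3x + 4y = −25.

y = −5 and 3x + 4y = −25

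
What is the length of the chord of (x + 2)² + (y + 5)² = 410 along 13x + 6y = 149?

The distance from (−2, −5) to the line is 205/√205, and r² = 410.
Half the chord is √(r² − d²) = √(205), so the full chord is 2√205.

2√205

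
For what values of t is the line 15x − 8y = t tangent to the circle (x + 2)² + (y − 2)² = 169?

The line touches the circle iff its distance from (−2, 2) is 13:
|15·(−2) − 8·2 − t| / √289 = 13
|t − (−46)| = 13·17, so t = 175 or t = −267.

t = −267 or t = 175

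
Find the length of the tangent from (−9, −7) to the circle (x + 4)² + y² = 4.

√70

The centre is (−4, 0) and r = 2. The square of the distance from P to the centre is 25 + 49 = 74.
Power of the point: PT² = |PO|² − r² = 70, so PT = √70.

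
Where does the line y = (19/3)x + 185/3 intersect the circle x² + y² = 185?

(−11, −8) and (−8, 11)

Substitute y = (185 + 19x)/3:
370x² + 7030x + 32560 = 0  ⟹  x² + 19x + 88 = 0
x = −8 or x = −11, giving (−8, 11) and (−11, −8).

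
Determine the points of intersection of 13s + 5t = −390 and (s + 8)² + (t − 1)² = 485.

Express t = (−390 − 13s)/5 and substitute into the circle:
194s² + 10670s + 145500 = 0  ⟹  s² + 55s + 750 = 0
s = −25 or s = −30, giving (−25, −13) and (−30, 0).

(−30, 0) and (−25, −13)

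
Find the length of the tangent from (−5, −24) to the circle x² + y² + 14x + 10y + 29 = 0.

With centre O = (−7, −5), |OP|² = 365 and r² = 45.
Power of the point: PT² = |PO|² − r² = 320, so PT = 8√5.

8√5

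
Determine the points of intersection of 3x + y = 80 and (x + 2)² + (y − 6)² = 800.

(18, 26) and (26, 2)

Express y = −3x + 80 and substitute into the circle:
10x² − 440x + 4680 = 0  ⟹  x² − 44x + 468 = 0
x = 26 or x = 18, giving (26, 2) and (18, 26).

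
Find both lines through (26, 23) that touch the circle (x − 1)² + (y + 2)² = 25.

3x − 4y = −14 and 4x − 3y = 35

Write the tangent as mx − y + (23 − m·(26)) = 0 and set its distance from the centre to 5:
[m·(−25) − (−25)]² = 25(m² + 1)
12m² − 25m + 12 = 0, so m = 3/4 or m = 4/3.
With m = 3/4: 3x − 4y = −14. With m = 4/3: 4x − 3y = 35.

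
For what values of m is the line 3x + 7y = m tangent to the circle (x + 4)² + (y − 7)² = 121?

m = 37 ± 11√58

The line touches the circle iff its distance from (−4, 7) is 11:
|3·(−4) + 7·7 − m| / √58 = 11
|m − (37)| = 11√58.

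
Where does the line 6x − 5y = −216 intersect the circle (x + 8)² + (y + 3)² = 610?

(−31, 6) and (−21, 18)

From the line, y = (216 + 6x)/5. Substituting:
61x² + 3172x + 39711 = 0  ⟹  x² + 52x + 651 = 0
x = −21 or x = −31, giving (−21, 18) and (−31, 6).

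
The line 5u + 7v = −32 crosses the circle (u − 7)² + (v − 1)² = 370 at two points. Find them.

(−12, 4) and (16, −16)

Substitute v = (−32 − 5u)/7:
74u² − 296u − 14208 = 0  ⟹  u² − 4u − 192 = 0
u = 16 or u = −12, giving (16, −16) and (−12, 4).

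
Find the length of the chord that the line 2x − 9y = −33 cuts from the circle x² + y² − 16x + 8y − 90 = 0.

Centre (8, −4), r² = 170. Perpendicular distance d from centre to line = |85| / √85 = 85/√85.
Half the chord is √(r² − d²) = √(85), so the full chord is 2√85.

2√85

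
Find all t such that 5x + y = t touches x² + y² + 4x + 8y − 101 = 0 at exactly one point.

The line touches the circle iff its distance from (−2, −4) is 11:
|5·(−2) + 1·(−4) − t| / √26 = 11
|t − (−14)| = 11√26.

t = −14 ± 11√26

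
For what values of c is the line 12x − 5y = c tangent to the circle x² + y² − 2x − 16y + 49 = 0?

c = −80 or c = 24

The line touches the circle iff its distance from (1, 8) is 4:
|12·1 − 5·8 − c| / √169 = 4
|c − (−28)| = 4·13, so c = 24 or c = −80.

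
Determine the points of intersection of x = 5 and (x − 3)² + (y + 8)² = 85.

The line gives x = 5. Substituting into the circle:
y² + 16y − 17 = 0
y = 1 or y = −17, giving (5, 1) and (5, −17).

(5, −17) and (5, 1)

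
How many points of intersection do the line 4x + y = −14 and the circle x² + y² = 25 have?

Substituting the line into the circle gives 17x² + 112x + 171 = 0.
Discriminant = (112)² − 4·17·(171) = 916 > 0.
Two real roots: the line is a secant.

2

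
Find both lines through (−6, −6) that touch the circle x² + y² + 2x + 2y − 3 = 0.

Let a tangent through (−6, −6) have slope m. Its distance from (−1, −1) must equal √5:
[m·(5) − (5)]² = 5(m² + 1)
2m² − 5m + 2 = 0, so m = 2 or m = 1/2.
With m = 2: 2x − y = −6. With m = 1/2: x − 2y = 6.

2x − y = −6 and x − 2y = 6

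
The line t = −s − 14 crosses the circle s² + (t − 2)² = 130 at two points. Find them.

Express t = −s − 14 and substitute into the circle:
2s² + 32s + 126 = 0  ⟹  s² + 16s + 63 = 0
s = −7 or s = −9, giving (−7, −7) and (−9, −5).

(−9, −5) and (−7, −7)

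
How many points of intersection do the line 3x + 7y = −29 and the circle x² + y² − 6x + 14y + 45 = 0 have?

Centre (3, −7), r² = 13. Distance² from centre to line = (−11)²/58 = 121/58.
Since d² < r², the line cuts the circle twice.

2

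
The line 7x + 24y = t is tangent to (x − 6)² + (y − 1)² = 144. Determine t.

The line touches the circle iff its distance from (6, 1) is 12:
|7·6 + 24·1 − t| / √625 = 12
|t − (66)| = 12·25, so t = 366 or t = −234.

t = −234 or t = 366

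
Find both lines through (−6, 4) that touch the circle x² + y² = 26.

Write the tangent as mx − y + (4 − m·(−6)) = 0 and set its distance from the centre to √26:
[m·(6) − (−4)]² = 26(m² + 1)
5m² + 24m − 5 = 0, so m = 1/5 or m = −5.
With m = 1/5: x − 5y = −26. With m = −5: 5x + y = −26.

x − 5y = −26 and 5x + y = −26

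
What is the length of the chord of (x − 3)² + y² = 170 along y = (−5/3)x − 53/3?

Express y = (−53 − 5x)/3 and substitute into the circle:
34x² + 476x + 1360 = 0  ⟹  x² + 14x + 40 = 0
x = −4 or x = −10, giving (−4, −11) and (−10, −1).
Chord length = distance between (−4, −11) and (−10, −1) = √136 = 2√34.

2√34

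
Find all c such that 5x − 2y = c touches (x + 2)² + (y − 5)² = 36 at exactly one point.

c = −20 ± 6√29

The line touches the circle iff its distance from (−2, 5) is 6:
|5·(−2) − 2·5 − c| / √29 = 6
|c − (−20)| = 6√29.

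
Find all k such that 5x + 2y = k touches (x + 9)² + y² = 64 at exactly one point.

k = −45 ± 8√29

For a tangent, require d(centre, line) = r = 8.
|5·(−9) + 2·0 − k| / √29 = 8
|k − (−45)| = 8√29.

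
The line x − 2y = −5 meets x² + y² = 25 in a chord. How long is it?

Centre (0, 0), r² = 25. Perpendicular distance d from centre to line = |5| / √5 = 5/√5.
Half the chord is √(r² − d²) = √(20), so the full chord is 4√5.

4√5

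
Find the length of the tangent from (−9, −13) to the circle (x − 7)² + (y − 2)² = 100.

√381

With centre O = (7, 2), |OP|² = 481 and r² = 100.
The tangent meets the radius at right angles, so tangent² = |PO|² − r² = 481 − 100 = 381.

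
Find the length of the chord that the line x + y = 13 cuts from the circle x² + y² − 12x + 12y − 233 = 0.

Centre (6, −6), r² = 305. Perpendicular distance d from centre to line = |−13| / √2 = 13/√2.
Chord = 2√(r² − d²) = 2·√(441/2) = 21√2.

21√2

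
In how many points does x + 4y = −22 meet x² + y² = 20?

0

Centre (0, 0), r² = 20. Distance² from centre to line = (22)²/17 = 484/17.
Since d² > r², the line lies outside the circle.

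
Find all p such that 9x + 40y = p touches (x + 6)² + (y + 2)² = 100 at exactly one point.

The line touches the circle iff its distance from (−6, −2) is 10:
|9·(−6) + 40·(−2) − p| / √1681 = 10
|p − (−134)| = 10·41, so p = 276 or p = −544.

p = −544 or p = 276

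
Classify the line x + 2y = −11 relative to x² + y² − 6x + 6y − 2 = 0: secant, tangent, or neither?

secant

Substituting the line into the circle gives 5x² − 14x − 19 = 0.
Discriminant = (−14)² − 4·5·(−19) = 576 > 0.
Two real roots: the line is a secant.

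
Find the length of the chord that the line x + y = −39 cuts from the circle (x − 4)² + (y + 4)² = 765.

From the line, y = −x − 39. Substituting:
2x² + 62x + 476 = 0  ⟹  x² + 31x + 238 = 0
x = −14 or x = −17, giving (−14, −25) and (−17, −22).
|(−14, −25) − (−17, −22)| = √((3)² + (−3)²) = 3√2.

3√2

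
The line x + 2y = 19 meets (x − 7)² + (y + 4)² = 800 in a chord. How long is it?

Centre (7, −4), r² = 800. Perpendicular distance d from centre to line = |−20| / √5 = 20/√5.
Half the chord is √(r² − d²) = √(720), so the full chord is 24√5.

24√5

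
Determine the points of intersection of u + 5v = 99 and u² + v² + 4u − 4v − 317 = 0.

Substitute v = (99 − u)/5:
26u² − 78u − 104 = 0  ⟹  u² − 3u − 4 = 0
u = 4 or u = −1, giving (4, 19) and (−1, 20).

(−1, 20) and (4, 19)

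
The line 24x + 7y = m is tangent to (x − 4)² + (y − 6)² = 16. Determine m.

Tangency holds when the distance from the centre (4, 6) to the line equals the radius 4:
|24·4 + 7·6 − m| / √625 = 4
|m − (138)| = 4·25, so m = 238 or m = 38.

m = 38 or m = 238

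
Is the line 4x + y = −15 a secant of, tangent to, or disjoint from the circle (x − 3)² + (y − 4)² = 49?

disjoint

Centre (3, 4), r² = 49. Distance² from centre to line = (31)²/17 = 961/17.
Since d² > r², the line lies outside the circle.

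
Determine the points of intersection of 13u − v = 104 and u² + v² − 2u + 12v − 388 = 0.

(6, −26) and (9, 13)

Substitute v = 13u − 104:
170u² − 2550u + 9180 = 0  ⟹  u² − 15u + 54 = 0
u = 9 or u = 6, giving (9, 13) and (6, −26).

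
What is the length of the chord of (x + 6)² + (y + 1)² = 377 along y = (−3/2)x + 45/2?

4√13

Substitute y = (45 − 3x)/2:
13x² − 234x + 845 = 0  ⟹  x² − 18x + 65 = 0
x = 13 or x = 5, giving (13, 3) and (5, 15).
|(13, 3) − (5, 15)| = √((8)² + (−12)²) = 4√13.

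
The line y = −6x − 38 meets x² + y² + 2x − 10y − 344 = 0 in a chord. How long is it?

6√37

Substitute y = −6x − 38:
37x² + 518x + 1480 = 0  ⟹  x² + 14x + 40 = 0
x = −4 or x = −10, giving (−4, −14) and (−10, 22).
Chord length = distance between (−4, −14) and (−10, 22) = √1332 = 6√37.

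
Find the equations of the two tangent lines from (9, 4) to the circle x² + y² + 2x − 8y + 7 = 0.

x − 3y = −3 and x + 3y = 21

Write the tangent as mx − y + (4 − m·(9)) = 0 and set its distance from the centre to √10:
[m·(−10) − (0)]² = 10(m² + 1)
9m² − 1 = 0, so m = 1/3 or m = −1/3.
Through (9, 4) these give x − 3y = −3 and x + 3y = 21.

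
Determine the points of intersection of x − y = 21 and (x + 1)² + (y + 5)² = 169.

(4, −17) and (11, −10)

Express y = x − 21 and substitute into the circle:
2x² − 30x + 88 = 0  ⟹  x² − 15x + 44 = 0
x = 11 or x = 4, giving (11, −10) and (4, −17).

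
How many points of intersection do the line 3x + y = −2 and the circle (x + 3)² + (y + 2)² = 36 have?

2

Centre (−3, −2), r² = 36. Distance² from centre to line = (−9)²/10 = 81/10.
Since d² < r², the line cuts the circle twice.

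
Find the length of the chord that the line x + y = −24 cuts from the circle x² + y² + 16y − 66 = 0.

2√2

Substitute y = −x − 24:
2x² + 32x + 126 = 0  ⟹  x² + 16x + 63 = 0
x = −7 or x = −9, giving (−7, −17) and (−9, −15).
Chord length = distance between (−7, −17) and (−9, −15) = √8 = 2√2.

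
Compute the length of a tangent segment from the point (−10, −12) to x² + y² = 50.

√194

With centre O = (0, 0), |OP|² = 244 and r² = 50.
By the tangent–radius right angle, tangent length = √(|PO|² − r²) = √194.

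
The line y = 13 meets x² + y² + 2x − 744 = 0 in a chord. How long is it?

48

From the line, y = 13. Substituting:
x² + 2x − 575 = 0
x = 23 or x = −25, giving (23, 13) and (−25, 13).
Chord length = distance between (23, 13) and (−25, 13) = √2304 = 48.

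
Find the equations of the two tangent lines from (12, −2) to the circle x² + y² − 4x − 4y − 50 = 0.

A line y − (−2) = m(x − (12)) is tangent when its distance from (2, 2) is √58:
(−10m − (4))² = 58(m² + 1)
21m² + 40m − 21 = 0, so m = 3/7 or m = −7/3.
With m = 3/7: 3x − 7y = 50. With m = −7/3: 7x + 3y = 78.

3x − 7y = 50 and 7x + 3y = 78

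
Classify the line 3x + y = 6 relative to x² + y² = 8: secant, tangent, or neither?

secant

Substituting the line into the circle gives 10x² − 36x + 28 = 0.
Δ = 1296 − 1120 = 176.
Two real roots: the line is a secant.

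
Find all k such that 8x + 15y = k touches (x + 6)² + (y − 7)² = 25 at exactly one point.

k = −28 or k = 142

Tangency holds when the distance from the centre (−6, 7) to the line equals the radius 5:
|8·(−6) + 15·7 − k| / √289 = 5
|k − (57)| = 5·17, so k = 142 or k = −28.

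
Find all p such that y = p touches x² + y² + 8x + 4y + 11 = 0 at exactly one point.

For a tangent, require d(centre, line) = r = 3.
|0·(−4) + 1·(−2) − p| / √1 = 3
|p − (−2)| = 3, so p = 1 or p = −5.

p = −5 or p = 1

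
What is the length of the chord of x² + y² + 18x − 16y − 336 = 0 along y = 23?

32

Express y = 23 and substitute into the circle:
x² + 18x − 175 = 0
x = 7 or x = −25, giving (7, 23) and (−25, 23).
Chord length = distance between (7, 23) and (−25, 23) = √1024 = 32.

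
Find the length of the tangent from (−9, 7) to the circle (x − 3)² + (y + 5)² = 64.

The centre is (3, −5) and r = 8. The square of the distance from P to the centre is 144 + 144 = 288.
By the tangent–radius right angle, tangent length = √(|PO|² − r²) = √224 = 4√14.

4√14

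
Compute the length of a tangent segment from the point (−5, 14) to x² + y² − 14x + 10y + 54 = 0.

With centre O = (7, −5), |OP|² = 505 and r² = 20.
By the tangent–radius right angle, tangent length = √(|PO|² − r²) = √485.

√485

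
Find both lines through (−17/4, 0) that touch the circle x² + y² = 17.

Let a tangent through (−17/4, 0) have slope m. Its distance from (0, 0) must equal √17:
[m·(17/4) − (0)]² = 17(m² + 1)
m² − 16 = 0, so m = −4 or m = 4.
Through (−17/4, 0) these give 4x + y = −17 and 4x − y = −17.

4x + y = −17 and 4x − y = −17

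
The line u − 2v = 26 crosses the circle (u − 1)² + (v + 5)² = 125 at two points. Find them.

(−4, −15) and (12, −7)

Express v = (−26 + u)/2 and substitute into the circle:
5u² − 40u − 240 = 0  ⟹  u² − 8u − 48 = 0
u = 12 or u = −4, giving (12, −7) and (−4, −15).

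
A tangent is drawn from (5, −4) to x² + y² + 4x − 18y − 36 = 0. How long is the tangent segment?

√97

With centre O = (−2, 9), |OP|² = 218 and r² = 121.
Power of the point: PT² = |PO|² − r² = 97, so PT = √97.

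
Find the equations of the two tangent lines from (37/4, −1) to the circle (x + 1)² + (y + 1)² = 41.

4x − 5y = 42 and 4x + 5y = 32

Let a tangent through (37/4, −1) have slope m. Its distance from (−1, −1) must equal √41:
[m·(−41/4) − (0)]² = 41(m² + 1)
25m² − 16 = 0, so m = 4/5 or m = −4/5.
With m = 4/5: 4x − 5y = 42. With m = −4/5: 4x + 5y = 32.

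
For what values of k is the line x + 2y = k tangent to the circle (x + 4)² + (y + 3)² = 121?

For a tangent, require d(centre, line) = r = 11.
|1·(−4) + 2·(−3) − k| / √5 = 11
|k − (−10)| = 11√5.

k = −10 ± 11√5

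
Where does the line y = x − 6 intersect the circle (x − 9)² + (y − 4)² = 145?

(1, −5) and (18, 12)

Express y = x − 6 and substitute into the circle:
2x² − 38x + 36 = 0  ⟹  x² − 19x + 18 = 0
x = 18 or x = 1, giving (18, 12) and (1, −5).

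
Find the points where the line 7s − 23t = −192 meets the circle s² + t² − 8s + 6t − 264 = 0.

Substitute t = (192 + 7s)/23:
578s² − 578s − 76296 = 0  ⟹  s² − s − 132 = 0
s = 12 or s = −11, giving (12, 12) and (−11, 5).

(−11, 5) and (12, 12)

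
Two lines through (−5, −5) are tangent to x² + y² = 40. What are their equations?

Write the tangent as mx − y + (−5 − m·(−5)) = 0 and set its distance from the centre to 2√10:
[m·(5) − (5)]² = 40(m² + 1)
3m² + 10m + 3 = 0, so m = −3 or m = −1/3.
Through (−5, −5) these give 3x + y = −20 and x + 3y = −20.

3x + y = −20 and x + 3y = −20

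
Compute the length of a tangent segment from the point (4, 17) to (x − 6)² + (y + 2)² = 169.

14

The centre is (6, −2) and r = 13. The square of the distance from P to the centre is 4 + 361 = 365.
The tangent meets the radius at right angles, so tangent² = |PO|² − r² = 365 − 169 = 196.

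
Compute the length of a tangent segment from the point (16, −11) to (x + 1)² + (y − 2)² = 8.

With centre O = (−1, 2), |OP|² = 458 and r² = 8.
By the tangent–radius right angle, tangent length = √(|PO|² − r²) = √450 = 15√2.

15√2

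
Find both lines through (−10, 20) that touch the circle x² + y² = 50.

A line y − (20) = m(x − (−10)) is tangent when its distance from (0, 0) is 5√2:
[m·(10) − (−20)]² = 50(m² + 1)
m² + 8m + 7 = 0, so m = −7 or m = −1.
Through (−10, 20) these give 7x + y = −50 and x + y = 10.

7x + y = −50 and x + y = 10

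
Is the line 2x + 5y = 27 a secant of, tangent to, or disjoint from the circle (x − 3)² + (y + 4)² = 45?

d² = (2·3 + 5·(−4) − (27))²/29 = 1681/29; r² = 45.
Since d² > r², the line lies outside the circle.

disjoint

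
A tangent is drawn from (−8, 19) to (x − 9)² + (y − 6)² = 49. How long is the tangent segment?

√409

The centre is (9, 6) and r = 7. The square of the distance from P to the centre is 289 + 169 = 458.
Power of the point: PT² = |PO|² − r² = 409, so PT = √409.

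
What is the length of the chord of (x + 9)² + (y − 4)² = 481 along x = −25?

30

The distance from (−9, 4) to the line is 16, and r² = 481.
Chord = 2√(r² − d²) = 2·√(225) = 30.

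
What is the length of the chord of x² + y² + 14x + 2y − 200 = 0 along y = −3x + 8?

Centre (−7, −1), r² = 250. Perpendicular distance d from centre to line = |−30| / √10 = 30/√10.
Half the chord is √(r² − d²) = √(160), so the full chord is 8√10.

8√10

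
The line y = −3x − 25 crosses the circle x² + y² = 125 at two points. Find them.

(−10, 5) and (−5, −10)

Substitute y = −3x − 25:
10x² + 150x + 500 = 0  ⟹  x² + 15x + 50 = 0
x = −5 or x = −10, giving (−5, −10) and (−10, 5).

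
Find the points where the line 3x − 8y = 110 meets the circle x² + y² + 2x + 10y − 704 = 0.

From the line, y = (−110 + 3x)/8. Substituting:
73x² − 292x − 41756 = 0  ⟹  x² − 4x − 572 = 0
x = 26 or x = −22, giving (26, −4) and (−22, −22).

(−22, −22) and (26, −4)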